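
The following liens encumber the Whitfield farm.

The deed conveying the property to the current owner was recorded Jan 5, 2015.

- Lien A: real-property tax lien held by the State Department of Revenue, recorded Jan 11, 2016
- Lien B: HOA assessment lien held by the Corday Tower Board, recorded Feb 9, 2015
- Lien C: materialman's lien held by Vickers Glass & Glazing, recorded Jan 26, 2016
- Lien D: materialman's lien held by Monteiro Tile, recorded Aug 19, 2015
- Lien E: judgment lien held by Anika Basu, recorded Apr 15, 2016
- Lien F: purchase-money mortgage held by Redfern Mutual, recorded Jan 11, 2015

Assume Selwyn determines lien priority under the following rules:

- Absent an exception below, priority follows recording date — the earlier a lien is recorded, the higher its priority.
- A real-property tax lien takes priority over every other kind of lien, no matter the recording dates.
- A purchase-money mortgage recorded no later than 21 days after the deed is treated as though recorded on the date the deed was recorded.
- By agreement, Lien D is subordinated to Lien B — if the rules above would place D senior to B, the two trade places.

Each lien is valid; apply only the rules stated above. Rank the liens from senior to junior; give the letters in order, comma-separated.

Adjusting effective dates: F was recorded within the 21-day window, so its effective date is the deed date Jan 5, 2015.
A, as a real-property tax lien, has superpriority and ranks first.
Ordering the rest by effective date: F (Jan 5, 2015), B (Feb 9, 2015), D (Aug 19, 2015), C (Jan 26, 2016), E (Apr 15, 2016).
D already ranks below B; the subordination has no effect.

A, F, B, D, C, E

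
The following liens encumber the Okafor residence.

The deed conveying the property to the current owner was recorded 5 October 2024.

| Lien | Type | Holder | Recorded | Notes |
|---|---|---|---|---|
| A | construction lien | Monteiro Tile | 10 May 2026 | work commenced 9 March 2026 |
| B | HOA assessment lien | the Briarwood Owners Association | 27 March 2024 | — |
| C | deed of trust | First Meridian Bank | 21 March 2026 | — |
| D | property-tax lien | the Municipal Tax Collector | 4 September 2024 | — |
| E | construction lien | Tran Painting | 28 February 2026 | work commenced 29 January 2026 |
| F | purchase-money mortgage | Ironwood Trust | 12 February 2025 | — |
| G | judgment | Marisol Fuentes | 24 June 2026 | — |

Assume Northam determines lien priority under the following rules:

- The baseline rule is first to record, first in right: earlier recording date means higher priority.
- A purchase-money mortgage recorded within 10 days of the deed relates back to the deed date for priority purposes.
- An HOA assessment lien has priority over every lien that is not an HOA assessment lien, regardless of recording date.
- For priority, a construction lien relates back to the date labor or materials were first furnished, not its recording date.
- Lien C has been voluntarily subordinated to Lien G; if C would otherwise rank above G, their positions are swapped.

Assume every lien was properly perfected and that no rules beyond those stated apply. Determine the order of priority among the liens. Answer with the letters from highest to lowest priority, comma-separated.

Adjusting effective dates: A's effective date is 9 March 2026, when work began; E's effective date is 29 January 2026, when work began; F was recorded 130 days after the deed, outside the 10-day window, so it keeps its recording date.
B is an HOA assessment lien, so it outranks all other liens regardless of date.
Among the remaining liens, by effective date: D (4 September 2024), F (12 February 2025), E (29 January 2026), A (9 March 2026), C (21 March 2026), G (24 June 2026).
C is senior to G before the subordination, so the two trade places.

B, D, F, E, A, G, C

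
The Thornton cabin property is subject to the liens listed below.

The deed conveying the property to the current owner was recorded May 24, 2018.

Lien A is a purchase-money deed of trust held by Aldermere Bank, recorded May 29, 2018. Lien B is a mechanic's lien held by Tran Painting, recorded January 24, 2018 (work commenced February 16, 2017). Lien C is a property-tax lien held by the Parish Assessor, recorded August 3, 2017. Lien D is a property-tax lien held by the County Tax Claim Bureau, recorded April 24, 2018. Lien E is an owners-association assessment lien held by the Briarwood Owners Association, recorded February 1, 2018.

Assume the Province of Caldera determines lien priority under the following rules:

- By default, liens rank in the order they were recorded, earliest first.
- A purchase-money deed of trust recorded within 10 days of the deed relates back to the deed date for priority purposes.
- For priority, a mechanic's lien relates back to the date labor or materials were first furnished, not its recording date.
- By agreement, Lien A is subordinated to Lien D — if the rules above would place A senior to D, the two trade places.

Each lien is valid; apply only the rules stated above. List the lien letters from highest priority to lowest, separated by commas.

Effective dates: A's effective date is the deed date, May 24, 2018; B's effective date is February 16, 2017, when work began.
By effective date, earliest first: B (February 16, 2017), C (August 3, 2017), E (February 1, 2018), D (April 24, 2018), A (May 24, 2018).
A already ranks below D; the subordination has no effect.

B, C, E, D, A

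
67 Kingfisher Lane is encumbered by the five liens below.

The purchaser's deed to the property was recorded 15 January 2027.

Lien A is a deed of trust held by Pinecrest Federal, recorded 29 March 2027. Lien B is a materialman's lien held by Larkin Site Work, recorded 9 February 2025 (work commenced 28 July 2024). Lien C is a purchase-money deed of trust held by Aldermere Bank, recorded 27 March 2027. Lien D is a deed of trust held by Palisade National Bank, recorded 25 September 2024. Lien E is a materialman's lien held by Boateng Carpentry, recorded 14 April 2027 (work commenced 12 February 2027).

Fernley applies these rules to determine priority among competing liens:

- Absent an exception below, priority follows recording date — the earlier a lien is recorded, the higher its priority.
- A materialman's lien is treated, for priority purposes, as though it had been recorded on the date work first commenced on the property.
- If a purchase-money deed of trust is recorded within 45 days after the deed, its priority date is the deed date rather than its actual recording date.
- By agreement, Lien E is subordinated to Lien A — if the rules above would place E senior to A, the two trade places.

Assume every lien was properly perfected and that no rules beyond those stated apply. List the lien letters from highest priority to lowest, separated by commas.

B, D, A, C, E

First, effective dates: B relates back to 28 July 2024 (work commenced); C was recorded 71 days after the deed — beyond 45 days — so no relation-back applies; E's effective date is 12 February 2027, when work began.
By effective date, earliest first: B (28 July 2024), D (25 September 2024), E (12 February 2027), C (27 March 2027), A (29 March 2027).
E would otherwise be senior to A, so under the subordination agreement E and A exchange positions.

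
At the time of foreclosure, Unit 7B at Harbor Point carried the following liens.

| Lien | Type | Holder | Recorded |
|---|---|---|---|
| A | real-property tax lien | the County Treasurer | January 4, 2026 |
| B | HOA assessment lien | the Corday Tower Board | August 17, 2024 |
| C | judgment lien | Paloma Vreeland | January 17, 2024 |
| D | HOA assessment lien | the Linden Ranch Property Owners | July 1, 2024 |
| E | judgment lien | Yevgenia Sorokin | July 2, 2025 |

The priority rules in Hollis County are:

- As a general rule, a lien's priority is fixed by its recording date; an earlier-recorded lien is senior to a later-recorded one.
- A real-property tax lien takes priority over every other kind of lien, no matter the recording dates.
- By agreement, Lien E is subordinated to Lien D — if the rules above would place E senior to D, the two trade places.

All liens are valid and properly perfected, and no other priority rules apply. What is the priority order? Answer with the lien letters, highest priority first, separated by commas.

A is a real-property tax lien, so it outranks all other liens regardless of date.
Among the remaining liens, by effective date: C (January 17, 2024), D (July 1, 2024), B (August 17, 2024), E (July 2, 2025).
E is already junior to D, so the subordination agreement changes nothing.

A, C, D, B, E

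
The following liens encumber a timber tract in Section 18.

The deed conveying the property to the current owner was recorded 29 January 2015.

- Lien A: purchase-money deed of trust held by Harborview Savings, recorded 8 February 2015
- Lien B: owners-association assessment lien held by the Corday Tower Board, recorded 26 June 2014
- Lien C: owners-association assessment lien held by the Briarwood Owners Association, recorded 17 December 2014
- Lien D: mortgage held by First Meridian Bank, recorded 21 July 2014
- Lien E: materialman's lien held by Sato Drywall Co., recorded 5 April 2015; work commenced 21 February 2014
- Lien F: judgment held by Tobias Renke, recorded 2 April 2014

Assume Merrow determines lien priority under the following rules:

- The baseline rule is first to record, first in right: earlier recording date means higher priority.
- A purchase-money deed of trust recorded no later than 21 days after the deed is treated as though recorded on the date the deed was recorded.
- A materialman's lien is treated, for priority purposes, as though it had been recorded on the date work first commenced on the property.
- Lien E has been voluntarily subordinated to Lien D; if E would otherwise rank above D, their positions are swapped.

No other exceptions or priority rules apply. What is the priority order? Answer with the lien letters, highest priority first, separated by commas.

Adjusting effective dates: A relates back to the deed date 29 January 2015; E relates back to 21 February 2014 (work commenced).
By effective date, earliest first: E (21 February 2014), F (2 April 2014), B (26 June 2014), D (21 July 2014), C (17 December 2014), A (29 January 2015).
Because E would otherwise rank above D, the subordination swaps them.

D, F, B, E, C, A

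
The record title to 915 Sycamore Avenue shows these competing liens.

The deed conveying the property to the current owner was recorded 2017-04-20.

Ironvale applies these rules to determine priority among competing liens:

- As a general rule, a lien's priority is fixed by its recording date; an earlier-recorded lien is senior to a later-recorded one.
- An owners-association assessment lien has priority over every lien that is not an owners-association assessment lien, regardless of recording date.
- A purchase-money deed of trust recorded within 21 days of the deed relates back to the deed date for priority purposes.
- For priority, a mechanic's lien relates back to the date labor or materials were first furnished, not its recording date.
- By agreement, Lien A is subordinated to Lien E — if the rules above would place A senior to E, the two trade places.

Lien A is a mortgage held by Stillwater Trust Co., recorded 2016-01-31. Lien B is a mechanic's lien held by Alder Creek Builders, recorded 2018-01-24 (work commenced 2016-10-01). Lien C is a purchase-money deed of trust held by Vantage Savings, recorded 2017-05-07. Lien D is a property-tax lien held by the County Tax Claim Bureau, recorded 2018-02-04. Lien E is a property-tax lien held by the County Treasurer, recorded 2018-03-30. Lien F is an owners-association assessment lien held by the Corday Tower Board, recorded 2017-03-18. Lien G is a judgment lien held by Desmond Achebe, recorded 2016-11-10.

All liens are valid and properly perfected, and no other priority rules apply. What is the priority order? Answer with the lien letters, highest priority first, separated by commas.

Effective dates: B relates back to 2016-10-01 (work commenced); C's effective date is the deed date, 2017-04-20.
F is an owners-association assessment lien and takes priority over every other lien.
Ordering the rest by effective date: A (2016-01-31), B (2016-10-01), G (2016-11-10), C (2017-04-20), D (2018-02-04), E (2018-03-30).
A is senior to E before the subordination, so the two trade places.

F, E, B, G, C, D, A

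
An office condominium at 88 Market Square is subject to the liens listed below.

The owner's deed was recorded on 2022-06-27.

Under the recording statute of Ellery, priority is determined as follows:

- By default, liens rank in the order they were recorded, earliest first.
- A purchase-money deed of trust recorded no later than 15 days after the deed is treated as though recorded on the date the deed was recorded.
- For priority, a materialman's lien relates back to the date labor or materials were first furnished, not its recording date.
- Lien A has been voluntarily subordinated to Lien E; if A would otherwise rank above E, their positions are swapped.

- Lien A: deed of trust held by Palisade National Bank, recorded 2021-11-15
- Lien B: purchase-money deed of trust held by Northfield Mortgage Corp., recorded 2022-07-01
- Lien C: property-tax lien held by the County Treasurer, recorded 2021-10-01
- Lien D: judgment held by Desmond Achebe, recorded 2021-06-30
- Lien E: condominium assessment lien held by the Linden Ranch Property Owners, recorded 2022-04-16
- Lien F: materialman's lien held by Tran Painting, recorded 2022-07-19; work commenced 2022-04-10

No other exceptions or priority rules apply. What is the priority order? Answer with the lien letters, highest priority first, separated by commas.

D, C, E, F, A, B

First, effective dates: B relates back to the deed date 2022-06-27; F's effective date is 2022-04-10, when work began.
By effective date, earliest first: D (2021-06-30), C (2021-10-01), A (2021-11-15), F (2022-04-10), E (2022-04-16), B (2022-06-27).
A is senior to E before the subordination, so the two trade places.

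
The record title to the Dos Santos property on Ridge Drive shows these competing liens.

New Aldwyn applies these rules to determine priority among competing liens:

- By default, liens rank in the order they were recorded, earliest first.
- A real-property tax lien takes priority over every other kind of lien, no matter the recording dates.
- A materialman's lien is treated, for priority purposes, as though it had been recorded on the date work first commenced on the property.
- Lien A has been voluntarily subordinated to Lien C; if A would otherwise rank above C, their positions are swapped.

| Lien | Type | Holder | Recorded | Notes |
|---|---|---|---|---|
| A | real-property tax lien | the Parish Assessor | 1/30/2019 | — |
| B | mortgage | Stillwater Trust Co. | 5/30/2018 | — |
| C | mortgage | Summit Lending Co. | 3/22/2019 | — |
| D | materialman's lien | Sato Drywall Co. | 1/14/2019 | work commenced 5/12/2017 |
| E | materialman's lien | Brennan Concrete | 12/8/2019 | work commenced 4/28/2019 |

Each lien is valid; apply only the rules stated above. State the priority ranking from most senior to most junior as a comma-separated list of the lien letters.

C, D, B, A, E

Effective dates after the stated exceptions: D is treated as recorded 5/12/2017, the work-commencement date; E is treated as recorded 4/28/2019, the work-commencement date.
A is a real-property tax lien and takes priority over every other lien.
Among the remaining liens, by effective date: D (5/12/2017), B (5/30/2018), C (3/22/2019), E (4/28/2019).
A is senior to C before the subordination, so the two trade places.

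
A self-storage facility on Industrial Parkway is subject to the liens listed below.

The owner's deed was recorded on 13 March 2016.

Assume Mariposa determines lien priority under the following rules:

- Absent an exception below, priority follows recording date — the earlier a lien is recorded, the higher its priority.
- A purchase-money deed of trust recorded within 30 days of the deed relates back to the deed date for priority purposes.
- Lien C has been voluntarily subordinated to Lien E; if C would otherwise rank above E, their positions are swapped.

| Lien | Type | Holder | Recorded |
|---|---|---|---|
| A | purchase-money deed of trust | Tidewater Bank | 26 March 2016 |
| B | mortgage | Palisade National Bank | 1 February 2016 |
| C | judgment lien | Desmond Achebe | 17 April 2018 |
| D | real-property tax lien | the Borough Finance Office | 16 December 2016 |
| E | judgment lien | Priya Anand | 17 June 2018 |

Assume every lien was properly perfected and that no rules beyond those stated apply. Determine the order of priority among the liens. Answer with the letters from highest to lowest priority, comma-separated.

Adjusting effective dates: A was recorded within the 30-day window, so its effective date is the deed date 13 March 2016.
By effective date: B (1 February 2016), A (13 March 2016), D (16 December 2016), C (17 April 2018), E (17 June 2018).
The subordination applies — C was senior to E — so C and E swap.

B, A, D, E, C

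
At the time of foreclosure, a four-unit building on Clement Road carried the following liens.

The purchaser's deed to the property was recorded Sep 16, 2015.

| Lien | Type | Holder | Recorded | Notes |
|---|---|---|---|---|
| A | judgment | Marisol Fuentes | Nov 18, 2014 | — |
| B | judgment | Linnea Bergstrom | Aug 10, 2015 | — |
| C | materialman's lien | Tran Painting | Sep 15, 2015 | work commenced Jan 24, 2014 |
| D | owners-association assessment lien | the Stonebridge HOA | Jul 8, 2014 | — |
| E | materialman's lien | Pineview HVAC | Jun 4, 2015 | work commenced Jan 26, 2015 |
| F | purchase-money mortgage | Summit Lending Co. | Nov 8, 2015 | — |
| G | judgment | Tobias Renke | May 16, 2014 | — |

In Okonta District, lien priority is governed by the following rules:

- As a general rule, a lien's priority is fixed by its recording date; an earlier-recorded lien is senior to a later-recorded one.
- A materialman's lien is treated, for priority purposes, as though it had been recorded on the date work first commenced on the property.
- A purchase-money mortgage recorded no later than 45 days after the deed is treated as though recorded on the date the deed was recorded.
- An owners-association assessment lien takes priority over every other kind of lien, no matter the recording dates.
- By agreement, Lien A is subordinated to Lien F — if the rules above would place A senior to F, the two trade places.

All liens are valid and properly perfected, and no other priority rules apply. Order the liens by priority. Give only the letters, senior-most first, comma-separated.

D, C, G, F, E, B, A

Adjusting effective dates: C's effective date is Jan 24, 2014, when work began; E's effective date is Jan 26, 2015, when work began; F was recorded 53 days after the deed, outside the 45-day window, so it keeps its recording date.
D, as an owners-association assessment lien, has superpriority and ranks first.
Remaining liens by effective date: C (Jan 24, 2014), G (May 16, 2014), A (Nov 18, 2014), E (Jan 26, 2015), B (Aug 10, 2015), F (Nov 8, 2015).
The subordination applies — A was senior to F — so A and F swap.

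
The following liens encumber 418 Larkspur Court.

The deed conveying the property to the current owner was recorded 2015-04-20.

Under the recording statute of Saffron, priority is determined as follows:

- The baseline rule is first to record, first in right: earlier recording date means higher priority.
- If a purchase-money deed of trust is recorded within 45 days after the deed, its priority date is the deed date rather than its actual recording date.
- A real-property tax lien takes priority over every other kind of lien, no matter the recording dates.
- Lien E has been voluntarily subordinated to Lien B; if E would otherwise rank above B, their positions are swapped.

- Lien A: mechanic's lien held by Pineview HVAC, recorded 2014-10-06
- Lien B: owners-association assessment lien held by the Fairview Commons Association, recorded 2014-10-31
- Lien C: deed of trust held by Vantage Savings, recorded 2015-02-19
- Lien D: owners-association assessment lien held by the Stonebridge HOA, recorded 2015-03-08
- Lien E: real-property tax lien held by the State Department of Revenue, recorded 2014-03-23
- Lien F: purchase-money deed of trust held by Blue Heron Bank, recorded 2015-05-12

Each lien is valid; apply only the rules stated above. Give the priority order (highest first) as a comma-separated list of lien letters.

B, A, E, C, D, F

First, effective dates: F relates back to the deed date 2015-04-20.
E is a real-property tax lien, so it outranks all other liens regardless of date.
Remaining liens by effective date: A (2014-10-06), B (2014-10-31), C (2015-02-19), D (2015-03-08), F (2015-04-20).
The subordination applies — E was senior to B — so E and B swap.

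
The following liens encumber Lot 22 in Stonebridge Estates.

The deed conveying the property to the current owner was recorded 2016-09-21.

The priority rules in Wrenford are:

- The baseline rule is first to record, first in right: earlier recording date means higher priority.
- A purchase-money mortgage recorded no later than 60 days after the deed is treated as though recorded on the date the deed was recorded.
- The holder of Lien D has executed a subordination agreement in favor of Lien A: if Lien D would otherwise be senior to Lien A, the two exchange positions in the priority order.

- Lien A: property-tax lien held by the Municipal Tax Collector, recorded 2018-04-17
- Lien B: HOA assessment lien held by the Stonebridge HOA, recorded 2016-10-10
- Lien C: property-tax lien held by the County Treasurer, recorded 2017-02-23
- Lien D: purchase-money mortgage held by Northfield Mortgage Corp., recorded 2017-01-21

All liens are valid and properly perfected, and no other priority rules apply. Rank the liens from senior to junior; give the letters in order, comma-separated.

B, A, C, D

Adjusting effective dates: D missed the 60-day window (122 days after the deed), so its recording date stands.
By effective date: B (2016-10-10), D (2017-01-21), C (2017-02-23), A (2018-04-17).
The subordination applies — D was senior to A — so D and A swap.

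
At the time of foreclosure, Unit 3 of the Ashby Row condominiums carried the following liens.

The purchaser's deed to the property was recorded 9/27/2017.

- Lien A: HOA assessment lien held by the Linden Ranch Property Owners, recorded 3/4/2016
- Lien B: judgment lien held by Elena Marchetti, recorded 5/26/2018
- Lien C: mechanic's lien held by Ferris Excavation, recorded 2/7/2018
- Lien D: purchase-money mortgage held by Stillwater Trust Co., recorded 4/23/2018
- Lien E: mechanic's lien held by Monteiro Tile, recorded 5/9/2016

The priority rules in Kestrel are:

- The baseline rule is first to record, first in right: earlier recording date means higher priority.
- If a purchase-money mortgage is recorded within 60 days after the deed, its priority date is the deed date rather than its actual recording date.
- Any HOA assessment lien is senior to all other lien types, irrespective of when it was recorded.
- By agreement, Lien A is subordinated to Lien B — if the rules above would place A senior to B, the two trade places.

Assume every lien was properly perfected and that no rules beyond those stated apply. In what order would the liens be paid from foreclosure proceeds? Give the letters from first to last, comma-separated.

Effective dates: D missed the 60-day window (208 days after the deed), so its recording date stands.
A is an HOA assessment lien, so it outranks all other liens regardless of date.
The other liens, earliest effective date first: E (5/9/2016), C (2/7/2018), D (4/23/2018), B (5/26/2018).
The subordination applies — A was senior to B — so A and B swap.

B, E, C, D, A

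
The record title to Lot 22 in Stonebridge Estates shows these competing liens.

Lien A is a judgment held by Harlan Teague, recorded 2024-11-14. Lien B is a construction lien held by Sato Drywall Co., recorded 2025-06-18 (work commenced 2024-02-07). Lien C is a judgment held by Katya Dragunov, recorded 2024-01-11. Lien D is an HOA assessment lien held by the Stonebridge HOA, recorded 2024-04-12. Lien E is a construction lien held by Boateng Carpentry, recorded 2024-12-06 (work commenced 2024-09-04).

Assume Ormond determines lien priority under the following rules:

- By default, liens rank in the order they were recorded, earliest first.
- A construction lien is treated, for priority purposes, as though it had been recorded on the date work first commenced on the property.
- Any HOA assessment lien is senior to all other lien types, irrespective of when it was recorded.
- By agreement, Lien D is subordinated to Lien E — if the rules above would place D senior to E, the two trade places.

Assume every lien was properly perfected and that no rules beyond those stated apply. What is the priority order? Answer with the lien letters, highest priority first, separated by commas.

Effective dates: B relates back to 2024-02-07 (work commenced); E's effective date is 2024-09-04, when work began.
D is an HOA assessment lien, so it outranks all other liens regardless of date.
Ordering the rest by effective date: C (2024-01-11), B (2024-02-07), E (2024-09-04), A (2024-11-14).
The subordination applies — D was senior to E — so D and E swap.

E, C, B, D, A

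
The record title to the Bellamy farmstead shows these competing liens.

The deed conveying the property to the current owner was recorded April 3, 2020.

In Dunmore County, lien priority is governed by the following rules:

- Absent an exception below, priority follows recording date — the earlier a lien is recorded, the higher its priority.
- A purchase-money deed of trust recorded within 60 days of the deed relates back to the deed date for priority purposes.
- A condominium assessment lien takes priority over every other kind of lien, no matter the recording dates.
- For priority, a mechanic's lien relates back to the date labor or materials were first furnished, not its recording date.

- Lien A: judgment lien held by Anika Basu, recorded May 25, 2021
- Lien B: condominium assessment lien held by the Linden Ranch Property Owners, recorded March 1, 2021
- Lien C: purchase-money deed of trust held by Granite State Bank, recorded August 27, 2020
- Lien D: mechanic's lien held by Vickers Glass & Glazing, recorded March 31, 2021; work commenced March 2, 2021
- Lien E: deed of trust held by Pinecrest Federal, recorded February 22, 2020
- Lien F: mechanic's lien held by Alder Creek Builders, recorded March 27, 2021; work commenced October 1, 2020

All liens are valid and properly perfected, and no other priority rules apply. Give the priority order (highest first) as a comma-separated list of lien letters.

Effective dates: C missed the 60-day window (146 days after the deed), so its recording date stands; D is treated as recorded March 2, 2021, the work-commencement date; F's effective date is October 1, 2020, when work began.
B is a condominium assessment lien and takes priority over every other lien.
The other liens, earliest effective date first: E (February 22, 2020), C (August 27, 2020), F (October 1, 2020), D (March 2, 2021), A (May 25, 2021).

B, E, C, F, D, A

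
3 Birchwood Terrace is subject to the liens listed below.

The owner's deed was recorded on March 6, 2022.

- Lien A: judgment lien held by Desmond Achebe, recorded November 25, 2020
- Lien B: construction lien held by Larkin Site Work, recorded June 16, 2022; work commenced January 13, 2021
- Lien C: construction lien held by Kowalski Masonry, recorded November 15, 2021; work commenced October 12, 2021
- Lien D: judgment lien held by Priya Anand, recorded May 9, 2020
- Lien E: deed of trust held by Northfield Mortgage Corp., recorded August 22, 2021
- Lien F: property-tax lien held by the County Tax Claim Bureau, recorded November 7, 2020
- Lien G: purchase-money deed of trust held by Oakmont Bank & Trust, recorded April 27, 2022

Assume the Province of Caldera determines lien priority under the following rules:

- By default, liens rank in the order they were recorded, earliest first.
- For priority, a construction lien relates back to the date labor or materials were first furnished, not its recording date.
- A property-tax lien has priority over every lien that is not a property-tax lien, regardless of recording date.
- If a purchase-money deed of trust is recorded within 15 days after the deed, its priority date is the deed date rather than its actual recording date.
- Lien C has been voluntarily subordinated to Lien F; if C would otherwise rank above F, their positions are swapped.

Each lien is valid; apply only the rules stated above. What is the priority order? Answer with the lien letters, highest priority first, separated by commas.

Effective dates: B relates back to January 13, 2021 (work commenced); C's effective date is October 12, 2021, when work began; G was recorded 52 days after the deed — beyond 15 days — so no relation-back applies.
F is a property-tax lien, so it outranks all other liens regardless of date.
Ordering the rest by effective date: D (May 9, 2020), A (November 25, 2020), B (January 13, 2021), E (August 22, 2021), C (October 12, 2021), G (April 27, 2022).
C already ranks below F; the subordination has no effect.

F, D, A, B, E, C, G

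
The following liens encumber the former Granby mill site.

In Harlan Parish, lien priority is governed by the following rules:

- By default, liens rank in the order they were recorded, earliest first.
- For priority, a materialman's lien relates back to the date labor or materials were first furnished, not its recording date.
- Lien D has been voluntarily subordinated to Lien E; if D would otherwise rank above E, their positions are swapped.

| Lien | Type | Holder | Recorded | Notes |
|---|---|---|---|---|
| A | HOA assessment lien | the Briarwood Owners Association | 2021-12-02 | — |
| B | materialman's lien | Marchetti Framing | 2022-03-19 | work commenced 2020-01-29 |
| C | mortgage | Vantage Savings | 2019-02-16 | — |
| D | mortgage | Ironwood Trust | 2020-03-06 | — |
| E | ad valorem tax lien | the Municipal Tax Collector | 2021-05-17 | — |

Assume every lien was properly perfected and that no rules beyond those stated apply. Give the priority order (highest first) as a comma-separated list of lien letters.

Effective dates after the stated exceptions: B is treated as recorded 2020-01-29, the work-commencement date.
By effective date, earliest first: C (2019-02-16), B (2020-01-29), D (2020-03-06), E (2021-05-17), A (2021-12-02).
D is senior to E before the subordination, so the two trade places.

C, B, E, D, A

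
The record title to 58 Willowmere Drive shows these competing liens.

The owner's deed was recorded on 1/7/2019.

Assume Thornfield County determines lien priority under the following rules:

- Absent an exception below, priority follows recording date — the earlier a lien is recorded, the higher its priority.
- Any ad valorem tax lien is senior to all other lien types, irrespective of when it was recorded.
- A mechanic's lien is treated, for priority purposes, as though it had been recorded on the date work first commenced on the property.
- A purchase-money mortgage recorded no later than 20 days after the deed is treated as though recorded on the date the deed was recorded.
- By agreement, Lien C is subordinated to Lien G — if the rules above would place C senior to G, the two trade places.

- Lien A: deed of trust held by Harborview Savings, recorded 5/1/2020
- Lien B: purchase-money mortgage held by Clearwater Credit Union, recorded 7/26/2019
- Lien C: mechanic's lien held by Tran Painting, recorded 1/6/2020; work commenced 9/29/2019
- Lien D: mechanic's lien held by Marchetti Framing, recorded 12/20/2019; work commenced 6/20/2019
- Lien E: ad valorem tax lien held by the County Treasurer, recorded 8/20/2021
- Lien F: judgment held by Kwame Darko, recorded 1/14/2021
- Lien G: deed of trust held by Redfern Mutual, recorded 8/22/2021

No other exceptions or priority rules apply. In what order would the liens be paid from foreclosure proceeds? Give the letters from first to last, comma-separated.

Effective dates after the stated exceptions: B was recorded 200 days after the deed, outside the 20-day window, so it keeps its recording date; C relates back to 9/29/2019 (work commenced); D's effective date is 6/20/2019, when work began.
E, as an ad valorem tax lien, has superpriority and ranks first.
The other liens, earliest effective date first: D (6/20/2019), B (7/26/2019), C (9/29/2019), A (5/1/2020), F (1/14/2021), G (8/22/2021).
C would otherwise be senior to G, so under the subordination agreement C and G exchange positions.

E, D, B, G, A, F, C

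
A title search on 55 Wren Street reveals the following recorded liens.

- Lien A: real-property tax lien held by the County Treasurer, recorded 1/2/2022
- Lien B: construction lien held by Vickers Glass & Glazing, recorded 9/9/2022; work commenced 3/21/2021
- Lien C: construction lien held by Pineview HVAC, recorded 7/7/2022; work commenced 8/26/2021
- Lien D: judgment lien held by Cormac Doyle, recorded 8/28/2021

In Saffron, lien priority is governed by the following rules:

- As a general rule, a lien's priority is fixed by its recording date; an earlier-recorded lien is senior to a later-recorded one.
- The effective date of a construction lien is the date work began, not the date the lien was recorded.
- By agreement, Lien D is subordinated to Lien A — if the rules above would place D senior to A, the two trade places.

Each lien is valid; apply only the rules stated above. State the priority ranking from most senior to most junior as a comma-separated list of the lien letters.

B, C, A, D

Effective dates after the stated exceptions: B's effective date is 3/21/2021, when work began; C relates back to 8/26/2021 (work commenced).
By effective date, earliest first: B (3/21/2021), C (8/26/2021), D (8/28/2021), A (1/2/2022).
Because D would otherwise rank above A, the subordination swaps them.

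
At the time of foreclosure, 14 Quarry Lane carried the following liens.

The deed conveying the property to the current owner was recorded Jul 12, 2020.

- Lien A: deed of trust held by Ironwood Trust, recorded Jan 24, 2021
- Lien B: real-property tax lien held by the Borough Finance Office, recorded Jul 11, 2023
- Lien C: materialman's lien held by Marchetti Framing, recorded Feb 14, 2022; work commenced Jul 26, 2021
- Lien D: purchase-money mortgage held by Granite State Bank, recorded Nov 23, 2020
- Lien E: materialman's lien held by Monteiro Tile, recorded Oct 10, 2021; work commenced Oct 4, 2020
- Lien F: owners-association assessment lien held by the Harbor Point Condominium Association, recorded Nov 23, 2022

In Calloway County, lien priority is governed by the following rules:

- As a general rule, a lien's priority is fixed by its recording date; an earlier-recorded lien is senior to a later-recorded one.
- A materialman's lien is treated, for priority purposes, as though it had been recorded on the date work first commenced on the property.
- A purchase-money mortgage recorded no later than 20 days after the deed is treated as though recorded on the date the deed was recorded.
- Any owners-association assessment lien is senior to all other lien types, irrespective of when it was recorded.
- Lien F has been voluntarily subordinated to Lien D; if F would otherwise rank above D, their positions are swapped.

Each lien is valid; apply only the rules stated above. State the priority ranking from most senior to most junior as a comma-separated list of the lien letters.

First, effective dates: C's effective date is Jul 26, 2021, when work began; D missed the 20-day window (134 days after the deed), so its recording date stands; E is treated as recorded Oct 4, 2020, the work-commencement date.
F is an owners-association assessment lien, so it outranks all other liens regardless of date.
Among the remaining liens, by effective date: E (Oct 4, 2020), D (Nov 23, 2020), A (Jan 24, 2021), C (Jul 26, 2021), B (Jul 11, 2023).
Because F would otherwise rank above D, the subordination swaps them.

D, E, F, A, C, B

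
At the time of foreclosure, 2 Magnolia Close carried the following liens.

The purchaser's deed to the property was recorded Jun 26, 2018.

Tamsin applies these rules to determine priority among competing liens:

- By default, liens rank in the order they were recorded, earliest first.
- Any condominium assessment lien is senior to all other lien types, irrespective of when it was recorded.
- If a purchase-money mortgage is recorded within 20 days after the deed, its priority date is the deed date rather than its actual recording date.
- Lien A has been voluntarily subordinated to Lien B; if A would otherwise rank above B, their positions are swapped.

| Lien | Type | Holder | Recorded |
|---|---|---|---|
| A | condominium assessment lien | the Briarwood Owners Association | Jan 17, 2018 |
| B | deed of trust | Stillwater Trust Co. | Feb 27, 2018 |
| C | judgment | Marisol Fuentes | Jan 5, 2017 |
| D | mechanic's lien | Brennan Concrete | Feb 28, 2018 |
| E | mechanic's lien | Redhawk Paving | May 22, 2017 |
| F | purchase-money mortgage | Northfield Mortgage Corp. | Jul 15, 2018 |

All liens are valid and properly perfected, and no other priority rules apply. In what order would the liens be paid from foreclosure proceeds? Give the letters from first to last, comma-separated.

Adjusting effective dates: F's effective date is the deed date, Jun 26, 2018.
A is a condominium assessment lien and takes priority over every other lien.
Remaining liens by effective date: C (Jan 5, 2017), E (May 22, 2017), B (Feb 27, 2018), D (Feb 28, 2018), F (Jun 26, 2018).
The subordination applies — A was senior to B — so A and B swap.

B, C, E, A, D, F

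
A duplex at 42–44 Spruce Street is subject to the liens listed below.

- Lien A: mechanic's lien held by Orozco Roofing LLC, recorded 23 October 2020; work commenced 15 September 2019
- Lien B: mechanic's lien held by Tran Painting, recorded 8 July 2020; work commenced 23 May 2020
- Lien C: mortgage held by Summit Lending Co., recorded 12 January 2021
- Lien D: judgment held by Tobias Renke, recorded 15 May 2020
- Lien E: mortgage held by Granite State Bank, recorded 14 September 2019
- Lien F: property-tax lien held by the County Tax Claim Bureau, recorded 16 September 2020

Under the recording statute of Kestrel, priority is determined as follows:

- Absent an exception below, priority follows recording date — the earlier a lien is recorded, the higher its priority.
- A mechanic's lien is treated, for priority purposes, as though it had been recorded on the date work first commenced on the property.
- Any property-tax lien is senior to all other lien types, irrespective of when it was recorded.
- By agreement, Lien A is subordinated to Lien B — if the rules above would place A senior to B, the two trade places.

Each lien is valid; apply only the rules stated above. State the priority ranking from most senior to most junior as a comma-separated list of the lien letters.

Effective dates: A relates back to 15 September 2019 (work commenced); B's effective date is 23 May 2020, when work began.
F is a property-tax lien, so it outranks all other liens regardless of date.
The other liens, earliest effective date first: E (14 September 2019), A (15 September 2019), D (15 May 2020), B (23 May 2020), C (12 January 2021).
Because A would otherwise rank above B, the subordination swaps them.

F, E, B, D, A, C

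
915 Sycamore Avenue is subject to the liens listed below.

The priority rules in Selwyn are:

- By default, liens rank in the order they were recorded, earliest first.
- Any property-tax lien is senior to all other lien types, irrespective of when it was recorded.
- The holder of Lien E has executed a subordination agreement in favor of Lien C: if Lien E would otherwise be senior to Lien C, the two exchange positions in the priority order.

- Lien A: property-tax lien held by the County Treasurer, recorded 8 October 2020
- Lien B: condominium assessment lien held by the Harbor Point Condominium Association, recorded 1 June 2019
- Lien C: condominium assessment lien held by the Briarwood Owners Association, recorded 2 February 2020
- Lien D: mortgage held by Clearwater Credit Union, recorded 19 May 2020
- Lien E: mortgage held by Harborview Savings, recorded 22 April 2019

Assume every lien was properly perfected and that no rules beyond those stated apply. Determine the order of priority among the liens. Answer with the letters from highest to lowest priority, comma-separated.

A, C, B, E, D

A is a property-tax lien and takes priority over every other lien.
Ordering the rest by effective date: E (22 April 2019), B (1 June 2019), C (2 February 2020), D (19 May 2020).
E is senior to C before the subordination, so the two trade places.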